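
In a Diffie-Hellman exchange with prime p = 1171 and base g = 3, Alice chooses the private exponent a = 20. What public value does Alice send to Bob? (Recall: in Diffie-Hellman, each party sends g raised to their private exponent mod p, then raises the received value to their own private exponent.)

749

Public value = 3^20 mod 1171.
3^1 ≡ 3 (mod 1171)
3^2 = (3^1)^2 ≡ 3^2 = 9 ≡ 9 (mod 1171)
3^4 = (3^2)^2 ≡ 9^2 = 81 ≡ 81 (mod 1171)
3^8 = (3^4)^2 ≡ 81^2 = 6561 ≡ 706 (mod 1171)
3^16 = (3^8)^2 ≡ 706^2 = 498436 ≡ 761 (mod 1171)
3^20 = 3^16 · 3^4 ≡ 761 · 81 ≡ 749 (mod 1171).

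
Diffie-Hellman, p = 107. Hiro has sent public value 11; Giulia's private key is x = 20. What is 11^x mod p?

Shared key K = 11^20 mod 107.
11^1 ≡ 11 (mod 107)
11^2 = (11^1)^2 ≡ 11^2 = 121 ≡ 14 (mod 107)
11^4 = (11^2)^2 ≡ 14^2 = 196 ≡ 89 (mod 107)
11^8 = (11^4)^2 ≡ 89^2 = 7921 ≡ 3 (mod 107)
11^16 = (11^8)^2 ≡ 3^2 = 9 ≡ 9 (mod 107)
11^20 = 11^16 · 11^4 ≡ 9 · 89 ≡ 52 (mod 107).

52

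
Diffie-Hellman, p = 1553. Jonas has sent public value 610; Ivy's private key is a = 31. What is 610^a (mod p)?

Shared key K = 610^31 mod 1553.
610^1 ≡ 610 (mod 1553)
610^2 = (610^1)^2 ≡ 610^2 = 372100 ≡ 933 (mod 1553)
610^4 = (610^2)^2 ≡ 933^2 = 870489 ≡ 809 (mod 1553)
610^8 = (610^4)^2 ≡ 809^2 = 654481 ≡ 668 (mod 1553)
610^16 = (610^8)^2 ≡ 668^2 = 446224 ≡ 513 (mod 1553)
610^31 = 610^16 · 610^8 · 610^4 · 610^2 · 610^1 ≡ 513 · 668 · 809 · 933 · 610 ≡ 602 (mod 1553).

602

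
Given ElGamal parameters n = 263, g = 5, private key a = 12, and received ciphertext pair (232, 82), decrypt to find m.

Shared mask s = c₁^a mod n = 232^12 mod 263.
232^1 ≡ 232 (mod 263)
232^2 = (232^1)^2 ≡ 232^2 = 53824 ≡ 172 (mod 263)
232^4 = (232^2)^2 ≡ 172^2 = 29584 ≡ 128 (mod 263)
232^8 = (232^4)^2 ≡ 128^2 = 16384 ≡ 78 (mod 263)
232^12 = 232^8 · 232^4 ≡ 78 · 128 ≡ 253 (mod 263).
So s = 253; s⁻¹ ≡ 184 (mod 263).
m = c₂ · s⁻¹ mod 263 = 82 · 184 mod 263 = 97.

97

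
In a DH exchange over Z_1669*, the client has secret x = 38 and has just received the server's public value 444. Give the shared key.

Shared key K = 444^38 mod 1669.
444^1 ≡ 444 (mod 1669)
444^2 = (444^1)^2 ≡ 444^2 = 197136 ≡ 194 (mod 1669)
444^4 = (444^2)^2 ≡ 194^2 = 37636 ≡ 918 (mod 1669)
444^8 = (444^4)^2 ≡ 918^2 = 842724 ≡ 1548 (mod 1669)
444^16 = (444^8)^2 ≡ 1548^2 = 2396304 ≡ 1289 (mod 1669)
444^32 = (444^16)^2 ≡ 1289^2 = 1661521 ≡ 866 (mod 1669)
444^38 = 444^32 · 444^4 · 444^2 ≡ 866 · 918 · 194 ≡ 389 (mod 1669).

389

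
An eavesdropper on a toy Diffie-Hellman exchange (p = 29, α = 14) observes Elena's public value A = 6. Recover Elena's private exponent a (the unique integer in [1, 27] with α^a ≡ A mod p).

22

Try successive powers of 14 modulo 29:
14^1 ≡ 14
14^2 ≡ 22
14^3 ≡ 18
14^4 ≡ 20
14^5 ≡ 19
14^6 ≡ 5
14^7 ≡ 12
14^8 ≡ 23
14^9 ≡ 3
14^10 ≡ 13
14^11 ≡ 8
14^12 ≡ 25
14^13 ≡ 2
14^14 ≡ 28
14^15 ≡ 15
14^16 ≡ 7
14^17 ≡ 11
14^18 ≡ 9
14^19 ≡ 10
14^20 ≡ 24
14^21 ≡ 17
14^22 ≡ 6
Found: a = 22.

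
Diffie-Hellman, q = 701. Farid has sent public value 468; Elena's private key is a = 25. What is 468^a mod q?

Shared key K = 468^25 mod 701.
468^1 ≡ 468 (mod 701)
468^2 = (468^1)^2 ≡ 468^2 = 219024 ≡ 312 (mod 701)
468^4 = (468^2)^2 ≡ 312^2 = 97344 ≡ 606 (mod 701)
468^8 = (468^4)^2 ≡ 606^2 = 367236 ≡ 613 (mod 701)
468^16 = (468^8)^2 ≡ 613^2 = 375769 ≡ 33 (mod 701)
468^25 = 468^16 · 468^8 · 468^1 ≡ 33 · 613 · 468 ≡ 167 (mod 701).

167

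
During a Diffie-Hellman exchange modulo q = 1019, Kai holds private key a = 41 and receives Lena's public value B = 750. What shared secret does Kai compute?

Shared key K = 750^41 mod 1019.
750^1 ≡ 750 (mod 1019)
750^2 = (750^1)^2 ≡ 750^2 = 562500 ≡ 12 (mod 1019)
750^4 = (750^2)^2 ≡ 12^2 = 144 ≡ 144 (mod 1019)
750^8 = (750^4)^2 ≡ 144^2 = 20736 ≡ 356 (mod 1019)
750^16 = (750^8)^2 ≡ 356^2 = 126736 ≡ 380 (mod 1019)
750^32 = (750^16)^2 ≡ 380^2 = 144400 ≡ 721 (mod 1019)
750^41 = 750^32 · 750^8 · 750^1 ≡ 721 · 356 · 750 ≡ 577 (mod 1019).

577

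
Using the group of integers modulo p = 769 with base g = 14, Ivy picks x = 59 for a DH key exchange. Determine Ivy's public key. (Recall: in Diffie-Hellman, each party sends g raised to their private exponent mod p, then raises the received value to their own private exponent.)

163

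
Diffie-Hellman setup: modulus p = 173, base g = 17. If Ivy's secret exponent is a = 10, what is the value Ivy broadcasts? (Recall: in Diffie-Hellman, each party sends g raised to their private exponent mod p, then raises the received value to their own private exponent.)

Public value = 17^10 (mod 173).
17^1 ≡ 17 (mod 173)
17^2 = (17^1)^2 ≡ 17^2 = 289 ≡ 116 (mod 173)
17^4 = (17^2)^2 ≡ 116^2 = 13456 ≡ 135 (mod 173)
17^8 = (17^4)^2 ≡ 135^2 = 18225 ≡ 60 (mod 173)
17^10 = 17^8 · 17^2 ≡ 60 · 116 ≡ 40 (mod 173).

40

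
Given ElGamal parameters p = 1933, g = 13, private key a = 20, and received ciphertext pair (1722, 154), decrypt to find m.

Shared mask s = c₁^a mod p = 1722^20 mod 1933.
1722^1 ≡ 1722 (mod 1933)
1722^2 = (1722^1)^2 ≡ 1722^2 = 2965284 ≡ 62 (mod 1933)
1722^4 = (1722^2)^2 ≡ 62^2 = 3844 ≡ 1911 (mod 1933)
1722^8 = (1722^4)^2 ≡ 1911^2 = 3651921 ≡ 484 (mod 1933)
1722^16 = (1722^8)^2 ≡ 484^2 = 234256 ≡ 363 (mod 1933)
1722^20 = 1722^16 · 1722^4 ≡ 363 · 1911 ≡ 1679 (mod 1933).
So s = 1679; s⁻¹ ≡ 449 (mod 1933).
m = c₂ · s⁻¹ mod 1933 = 154 · 449 mod 1933 = 1491.

1491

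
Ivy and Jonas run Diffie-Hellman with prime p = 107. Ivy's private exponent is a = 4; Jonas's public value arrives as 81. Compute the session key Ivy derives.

86

Shared key K = 81^4 mod 107.
81^1 ≡ 81 (mod 107)
81^2 = (81^1)^2 ≡ 81^2 = 6561 ≡ 34 (mod 107)
81^4 = (81^2)^2 ≡ 34^2 = 1156 ≡ 86 (mod 107)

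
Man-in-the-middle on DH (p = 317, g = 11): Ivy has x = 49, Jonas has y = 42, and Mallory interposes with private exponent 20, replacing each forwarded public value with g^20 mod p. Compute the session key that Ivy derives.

Ivy receives Mallory's public value M = 11^20 mod 317 instead of the honest one.
11^1 ≡ 11 (mod 317)
11^2 = (11^1)^2 ≡ 11^2 = 121 ≡ 121 (mod 317)
11^4 = (11^2)^2 ≡ 121^2 = 14641 ≡ 59 (mod 317)
11^8 = (11^4)^2 ≡ 59^2 = 3481 ≡ 311 (mod 317)
11^16 = (11^8)^2 ≡ 311^2 = 96721 ≡ 36 (mod 317)
11^20 = 11^16 · 11^4 ≡ 36 · 59 ≡ 222 (mod 317).
So M = 222. Ivy computes K = M^49 mod 317.
222^1 ≡ 222 (mod 317)
222^2 = (222^1)^2 ≡ 222^2 = 49284 ≡ 149 (mod 317)
222^4 = (222^2)^2 ≡ 149^2 = 22201 ≡ 11 (mod 317)
222^8 = (222^4)^2 ≡ 11^2 = 121 ≡ 121 (mod 317)
222^16 = (222^8)^2 ≡ 121^2 = 14641 ≡ 59 (mod 317)
222^32 = (222^16)^2 ≡ 59^2 = 3481 ≡ 311 (mod 317)
222^49 = 222^32 · 222^16 · 222^1 ≡ 311 · 59 · 222 ≡ 28 (mod 317).

28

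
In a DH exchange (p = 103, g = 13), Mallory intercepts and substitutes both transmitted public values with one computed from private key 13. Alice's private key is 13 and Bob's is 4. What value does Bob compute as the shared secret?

Bob receives Mallory's public value M = 13^13 mod 103 instead of the honest one.
13^1 ≡ 13 (mod 103)
13^2 = (13^1)^2 ≡ 13^2 = 169 ≡ 66 (mod 103)
13^4 = (13^2)^2 ≡ 66^2 = 4356 ≡ 30 (mod 103)
13^8 = (13^4)^2 ≡ 30^2 = 900 ≡ 76 (mod 103)
13^13 = 13^8 · 13^4 · 13^1 ≡ 76 · 30 · 13 ≡ 79 (mod 103).
So M = 79. Bob computes K = M^4 mod 103.
79^1 ≡ 79 (mod 103)
79^2 = (79^1)^2 ≡ 79^2 = 6241 ≡ 61 (mod 103)
79^4 = (79^2)^2 ≡ 61^2 = 3721 ≡ 13 (mod 103)

13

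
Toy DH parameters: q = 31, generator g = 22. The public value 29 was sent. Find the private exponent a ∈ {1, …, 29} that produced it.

27

Try successive powers of 22 modulo 31:
22^1 ≡ 22
22^2 ≡ 19
22^3 ≡ 15
22^4 ≡ 20
22^5 ≡ 6
22^6 ≡ 8
22^7 ≡ 21
22^8 ≡ 28
22^9 ≡ 27
22^10 ≡ 5
22^11 ≡ 17
22^12 ≡ 2
22^13 ≡ 13
22^14 ≡ 7
22^15 ≡ 30
22^16 ≡ 9
22^17 ≡ 12
22^18 ≡ 16
22^19 ≡ 11
22^20 ≡ 25
22^21 ≡ 23
22^22 ≡ 10
22^23 ≡ 3
22^24 ≡ 4
22^25 ≡ 26
22^26 ≡ 14
22^27 ≡ 29
Found: a = 27.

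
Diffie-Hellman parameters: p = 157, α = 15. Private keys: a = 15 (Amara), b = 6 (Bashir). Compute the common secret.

49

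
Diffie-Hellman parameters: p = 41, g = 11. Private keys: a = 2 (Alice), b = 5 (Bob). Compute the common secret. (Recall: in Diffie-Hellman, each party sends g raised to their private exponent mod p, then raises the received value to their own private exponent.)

9

Alice sends A = g^a mod p = 11^2 mod 41.
11^1 ≡ 11 (mod 41)
11^2 = (11^1)^2 ≡ 11^2 = 121 ≡ 39 (mod 41)
So A = 39. Bob then computes K = A^b mod p = 39^5 mod 41.
39^1 ≡ 39 (mod 41)
39^2 = (39^1)^2 ≡ 39^2 = 1521 ≡ 4 (mod 41)
39^4 = (39^2)^2 ≡ 4^2 = 16 ≡ 16 (mod 41)
39^5 = 39^4 · 39^1 ≡ 16 · 39 ≡ 9 (mod 41).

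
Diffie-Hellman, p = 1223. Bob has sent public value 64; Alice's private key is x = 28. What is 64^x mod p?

1185

Shared key K = 64^28 mod 1223.
64^1 ≡ 64 (mod 1223)
64^2 = (64^1)^2 ≡ 64^2 = 4096 ≡ 427 (mod 1223)
64^4 = (64^2)^2 ≡ 427^2 = 182329 ≡ 102 (mod 1223)
64^8 = (64^4)^2 ≡ 102^2 = 10404 ≡ 620 (mod 1223)
64^16 = (64^8)^2 ≡ 620^2 = 384400 ≡ 378 (mod 1223)
64^28 = 64^16 · 64^8 · 64^4 ≡ 378 · 620 · 102 ≡ 1185 (mod 1223).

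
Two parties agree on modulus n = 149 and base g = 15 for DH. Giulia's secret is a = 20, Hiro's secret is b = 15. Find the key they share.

114

Giulia sends A = g^a mod n = 15^20 mod 149.
15^1 ≡ 15 (mod 149)
15^2 = (15^1)^2 ≡ 15^2 = 225 ≡ 76 (mod 149)
15^4 = (15^2)^2 ≡ 76^2 = 5776 ≡ 114 (mod 149)
15^8 = (15^4)^2 ≡ 114^2 = 12996 ≡ 33 (mod 149)
15^16 = (15^8)^2 ≡ 33^2 = 1089 ≡ 46 (mod 149)
15^20 = 15^16 · 15^4 ≡ 46 · 114 ≡ 29 (mod 149).
So A = 29. Hiro then computes K = A^b mod n = 29^15 mod 149.
29^1 ≡ 29 (mod 149)
29^2 = (29^1)^2 ≡ 29^2 = 841 ≡ 96 (mod 149)
29^4 = (29^2)^2 ≡ 96^2 = 9216 ≡ 127 (mod 149)
29^8 = (29^4)^2 ≡ 127^2 = 16129 ≡ 37 (mod 149)
29^15 = 29^8 · 29^4 · 29^2 · 29^1 ≡ 37 · 127 · 96 · 29 ≡ 114 (mod 149).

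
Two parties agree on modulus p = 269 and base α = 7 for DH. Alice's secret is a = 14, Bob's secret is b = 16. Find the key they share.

166

Alice sends A = α^a mod p = 7^14 mod 269.
7^1 ≡ 7 (mod 269)
7^2 = (7^1)^2 ≡ 7^2 = 49 ≡ 49 (mod 269)
7^4 = (7^2)^2 ≡ 49^2 = 2401 ≡ 249 (mod 269)
7^8 = (7^4)^2 ≡ 249^2 = 62001 ≡ 131 (mod 269)
7^14 = 7^8 · 7^4 · 7^2 ≡ 131 · 249 · 49 ≡ 202 (mod 269).
So A = 202. Bob then computes K = A^b mod p = 202^16 mod 269.
202^1 ≡ 202 (mod 269)
202^2 = (202^1)^2 ≡ 202^2 = 40804 ≡ 185 (mod 269)
202^4 = (202^2)^2 ≡ 185^2 = 34225 ≡ 62 (mod 269)
202^8 = (202^4)^2 ≡ 62^2 = 3844 ≡ 78 (mod 269)
202^16 = (202^8)^2 ≡ 78^2 = 6084 ≡ 166 (mod 269)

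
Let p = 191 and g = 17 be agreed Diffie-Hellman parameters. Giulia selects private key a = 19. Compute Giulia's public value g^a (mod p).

Public value = 17^19 (mod 191).
17^1 ≡ 17 (mod 191)
17^2 = (17^1)^2 ≡ 17^2 = 289 ≡ 98 (mod 191)
17^4 = (17^2)^2 ≡ 98^2 = 9604 ≡ 54 (mod 191)
17^8 = (17^4)^2 ≡ 54^2 = 2916 ≡ 51 (mod 191)
17^16 = (17^8)^2 ≡ 51^2 = 2601 ≡ 118 (mod 191)
17^19 = 17^16 · 17^2 · 17^1 ≡ 118 · 98 · 17 ≡ 49 (mod 191).

49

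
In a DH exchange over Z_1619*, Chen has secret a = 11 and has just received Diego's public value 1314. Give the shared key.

378

Shared key K = 1314^11 mod 1619.
1314^1 ≡ 1314 (mod 1619)
1314^2 = (1314^1)^2 ≡ 1314^2 = 1726596 ≡ 742 (mod 1619)
1314^4 = (1314^2)^2 ≡ 742^2 = 550564 ≡ 104 (mod 1619)
1314^8 = (1314^4)^2 ≡ 104^2 = 10816 ≡ 1102 (mod 1619)
1314^11 = 1314^8 · 1314^2 · 1314^1 ≡ 1102 · 742 · 1314 ≡ 378 (mod 1619).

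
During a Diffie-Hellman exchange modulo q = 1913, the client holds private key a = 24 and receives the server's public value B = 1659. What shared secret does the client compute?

853

Shared key K = 1659^24 mod 1913.
1659^1 ≡ 1659 (mod 1913)
1659^2 = (1659^1)^2 ≡ 1659^2 = 2752281 ≡ 1387 (mod 1913)
1659^4 = (1659^2)^2 ≡ 1387^2 = 1923769 ≡ 1204 (mod 1913)
1659^8 = (1659^4)^2 ≡ 1204^2 = 1449616 ≡ 1475 (mod 1913)
1659^16 = (1659^8)^2 ≡ 1475^2 = 2175625 ≡ 544 (mod 1913)
1659^24 = 1659^16 · 1659^8 ≡ 544 · 1475 ≡ 853 (mod 1913).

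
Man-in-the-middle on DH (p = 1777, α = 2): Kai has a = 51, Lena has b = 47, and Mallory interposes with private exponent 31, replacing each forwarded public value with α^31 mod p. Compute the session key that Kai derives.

918

Kai receives Mallory's public value M = 2^31 mod 1777 instead of the honest one.
2^1 ≡ 2 (mod 1777)
2^2 = (2^1)^2 ≡ 2^2 = 4 ≡ 4 (mod 1777)
2^4 = (2^2)^2 ≡ 4^2 = 16 ≡ 16 (mod 1777)
2^8 = (2^4)^2 ≡ 16^2 = 256 ≡ 256 (mod 1777)
2^16 = (2^8)^2 ≡ 256^2 = 65536 ≡ 1564 (mod 1777)
2^31 = 2^16 · 2^8 · 2^4 · 2^2 · 2^1 ≡ 1564 · 256 · 16 · 4 · 2 ≡ 472 (mod 1777).
So M = 472. Kai computes K = M^51 mod 1777.
472^1 ≡ 472 (mod 1777)
472^2 = (472^1)^2 ≡ 472^2 = 222784 ≡ 659 (mod 1777)
472^4 = (472^2)^2 ≡ 659^2 = 434281 ≡ 693 (mod 1777)
472^8 = (472^4)^2 ≡ 693^2 = 480249 ≡ 459 (mod 1777)
472^16 = (472^8)^2 ≡ 459^2 = 210681 ≡ 995 (mod 1777)
472^32 = (472^16)^2 ≡ 995^2 = 990025 ≡ 236 (mod 1777)
472^51 = 472^32 · 472^16 · 472^2 · 472^1 ≡ 236 · 995 · 659 · 472 ≡ 918 (mod 1777).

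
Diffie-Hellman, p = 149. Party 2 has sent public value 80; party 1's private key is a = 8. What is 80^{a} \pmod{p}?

17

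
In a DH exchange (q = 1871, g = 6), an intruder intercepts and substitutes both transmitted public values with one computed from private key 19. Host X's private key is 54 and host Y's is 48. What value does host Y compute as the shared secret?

1672

Host Y receives an intruder's public value M = 6^19 mod 1871 instead of the honest one.
6^1 ≡ 6 (mod 1871)
6^2 = (6^1)^2 ≡ 6^2 = 36 ≡ 36 (mod 1871)
6^4 = (6^2)^2 ≡ 36^2 = 1296 ≡ 1296 (mod 1871)
6^8 = (6^4)^2 ≡ 1296^2 = 1679616 ≡ 1329 (mod 1871)
6^16 = (6^8)^2 ≡ 1329^2 = 1766241 ≡ 17 (mod 1871)
6^19 = 6^16 · 6^2 · 6^1 ≡ 17 · 36 · 6 ≡ 1801 (mod 1871).
So M = 1801. Host Y computes K = M^48 mod 1871.
1801^1 ≡ 1801 (mod 1871)
1801^2 = (1801^1)^2 ≡ 1801^2 = 3243601 ≡ 1158 (mod 1871)
1801^4 = (1801^2)^2 ≡ 1158^2 = 1340964 ≡ 1328 (mod 1871)
1801^8 = (1801^4)^2 ≡ 1328^2 = 1763584 ≡ 1102 (mod 1871)
1801^16 = (1801^8)^2 ≡ 1102^2 = 1214404 ≡ 125 (mod 1871)
1801^32 = (1801^16)^2 ≡ 125^2 = 15625 ≡ 657 (mod 1871)
1801^48 = 1801^32 · 1801^16 ≡ 657 · 125 ≡ 1672 (mod 1871).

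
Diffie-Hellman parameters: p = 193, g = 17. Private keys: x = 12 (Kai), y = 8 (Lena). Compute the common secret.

192

Lena sends B = g^y mod p = 17^8 mod 193.
17^1 ≡ 17 (mod 193)
17^2 = (17^1)^2 ≡ 17^2 = 289 ≡ 96 (mod 193)
17^4 = (17^2)^2 ≡ 96^2 = 9216 ≡ 145 (mod 193)
17^8 = (17^4)^2 ≡ 145^2 = 21025 ≡ 181 (mod 193)
So B = 181. Kai then computes K = B^x mod p = 181^12 mod 193.
181^1 ≡ 181 (mod 193)
181^2 = (181^1)^2 ≡ 181^2 = 32761 ≡ 144 (mod 193)
181^4 = (181^2)^2 ≡ 144^2 = 20736 ≡ 85 (mod 193)
181^8 = (181^4)^2 ≡ 85^2 = 7225 ≡ 84 (mod 193)
181^12 = 181^8 · 181^4 ≡ 84 · 85 ≡ 192 (mod 193).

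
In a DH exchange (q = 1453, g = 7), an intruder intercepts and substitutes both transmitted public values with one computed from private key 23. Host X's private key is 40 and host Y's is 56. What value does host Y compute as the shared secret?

Host Y receives an intruder's public value M = 7^23 mod 1453 instead of the honest one.
7^1 ≡ 7 (mod 1453)
7^2 = (7^1)^2 ≡ 7^2 = 49 ≡ 49 (mod 1453)
7^4 = (7^2)^2 ≡ 49^2 = 2401 ≡ 948 (mod 1453)
7^8 = (7^4)^2 ≡ 948^2 = 898704 ≡ 750 (mod 1453)
7^16 = (7^8)^2 ≡ 750^2 = 562500 ≡ 189 (mod 1453)
7^23 = 7^16 · 7^4 · 7^2 · 7^1 ≡ 189 · 948 · 49 · 7 ≡ 1361 (mod 1453).
So M = 1361. Host Y computes K = M^56 mod 1453.
1361^1 ≡ 1361 (mod 1453)
1361^2 = (1361^1)^2 ≡ 1361^2 = 1852321 ≡ 1199 (mod 1453)
1361^4 = (1361^2)^2 ≡ 1199^2 = 1437601 ≡ 584 (mod 1453)
1361^8 = (1361^4)^2 ≡ 584^2 = 341056 ≡ 1054 (mod 1453)
1361^16 = (1361^8)^2 ≡ 1054^2 = 1110916 ≡ 824 (mod 1453)
1361^32 = (1361^16)^2 ≡ 824^2 = 678976 ≡ 425 (mod 1453)
1361^56 = 1361^32 · 1361^16 · 1361^8 ≡ 425 · 824 · 1054 ≡ 851 (mod 1453).

851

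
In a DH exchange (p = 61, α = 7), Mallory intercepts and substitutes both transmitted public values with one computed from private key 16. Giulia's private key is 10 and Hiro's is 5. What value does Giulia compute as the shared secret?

Giulia receives Mallory's public value M = 7^16 mod 61 instead of the honest one.
7^1 ≡ 7 (mod 61)
7^2 = (7^1)^2 ≡ 7^2 = 49 ≡ 49 (mod 61)
7^4 = (7^2)^2 ≡ 49^2 = 2401 ≡ 22 (mod 61)
7^8 = (7^4)^2 ≡ 22^2 = 484 ≡ 57 (mod 61)
7^16 = (7^8)^2 ≡ 57^2 = 3249 ≡ 16 (mod 61)
So M = 16. Giulia computes K = M^10 mod 61.
16^1 ≡ 16 (mod 61)
16^2 = (16^1)^2 ≡ 16^2 = 256 ≡ 12 (mod 61)
16^4 = (16^2)^2 ≡ 12^2 = 144 ≡ 22 (mod 61)
16^8 = (16^4)^2 ≡ 22^2 = 484 ≡ 57 (mod 61)
16^10 = 16^8 · 16^2 ≡ 57 · 12 ≡ 13 (mod 61).

13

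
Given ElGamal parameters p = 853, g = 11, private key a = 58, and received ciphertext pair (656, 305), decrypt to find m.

299

Shared mask s = c₁^a mod p = 656^58 mod 853.
656^1 ≡ 656 (mod 853)
656^2 = (656^1)^2 ≡ 656^2 = 430336 ≡ 424 (mod 853)
656^4 = (656^2)^2 ≡ 424^2 = 179776 ≡ 646 (mod 853)
656^8 = (656^4)^2 ≡ 646^2 = 417316 ≡ 199 (mod 853)
656^16 = (656^8)^2 ≡ 199^2 = 39601 ≡ 363 (mod 853)
656^32 = (656^16)^2 ≡ 363^2 = 131769 ≡ 407 (mod 853)
656^58 = 656^32 · 656^16 · 656^8 · 656^2 ≡ 407 · 363 · 199 · 424 ≡ 583 (mod 853).
So s = 583; s⁻¹ ≡ 496 (mod 853).
m = c₂ · s⁻¹ mod 853 = 305 · 496 mod 853 = 299.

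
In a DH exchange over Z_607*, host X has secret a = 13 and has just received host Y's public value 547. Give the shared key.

445

Shared key K = 547^13 mod 607.
547^1 ≡ 547 (mod 607)
547^2 = (547^1)^2 ≡ 547^2 = 299209 ≡ 565 (mod 607)
547^4 = (547^2)^2 ≡ 565^2 = 319225 ≡ 550 (mod 607)
547^8 = (547^4)^2 ≡ 550^2 = 302500 ≡ 214 (mod 607)
547^13 = 547^8 · 547^4 · 547^1 ≡ 214 · 550 · 547 ≡ 445 (mod 607).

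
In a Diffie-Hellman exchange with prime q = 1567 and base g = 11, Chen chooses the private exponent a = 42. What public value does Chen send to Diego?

729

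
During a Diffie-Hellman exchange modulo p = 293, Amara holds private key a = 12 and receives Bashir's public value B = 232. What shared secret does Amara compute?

65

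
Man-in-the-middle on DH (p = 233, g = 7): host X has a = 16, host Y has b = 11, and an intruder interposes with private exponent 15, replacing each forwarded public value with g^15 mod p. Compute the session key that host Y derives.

Host Y receives an intruder's public value M = 7^15 mod 233 instead of the honest one.
7^1 ≡ 7 (mod 233)
7^2 = (7^1)^2 ≡ 7^2 = 49 ≡ 49 (mod 233)
7^4 = (7^2)^2 ≡ 49^2 = 2401 ≡ 71 (mod 233)
7^8 = (7^4)^2 ≡ 71^2 = 5041 ≡ 148 (mod 233)
7^15 = 7^8 · 7^4 · 7^2 · 7^1 ≡ 148 · 71 · 49 · 7 ≡ 200 (mod 233).
So M = 200. Host Y computes K = M^11 mod 233.
200^1 ≡ 200 (mod 233)
200^2 = (200^1)^2 ≡ 200^2 = 40000 ≡ 157 (mod 233)
200^4 = (200^2)^2 ≡ 157^2 = 24649 ≡ 184 (mod 233)
200^8 = (200^4)^2 ≡ 184^2 = 33856 ≡ 71 (mod 233)
200^11 = 200^8 · 200^2 · 200^1 ≡ 71 · 157 · 200 ≡ 56 (mod 233).

56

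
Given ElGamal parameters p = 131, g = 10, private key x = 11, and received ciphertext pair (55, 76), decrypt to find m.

79

Shared mask s = c₁^x mod p = 55^11 mod 131.
55^1 ≡ 55 (mod 131)
55^2 = (55^1)^2 ≡ 55^2 = 3025 ≡ 12 (mod 131)
55^4 = (55^2)^2 ≡ 12^2 = 144 ≡ 13 (mod 131)
55^8 = (55^4)^2 ≡ 13^2 = 169 ≡ 38 (mod 131)
55^11 = 55^8 · 55^2 · 55^1 ≡ 38 · 12 · 55 ≡ 59 (mod 131).
So s = 59; s⁻¹ ≡ 20 (mod 131).
m = c₂ · s⁻¹ mod 131 = 76 · 20 mod 131 = 79.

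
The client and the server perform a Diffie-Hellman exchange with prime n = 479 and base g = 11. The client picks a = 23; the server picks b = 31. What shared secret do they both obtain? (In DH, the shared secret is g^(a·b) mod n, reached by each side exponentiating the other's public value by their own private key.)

403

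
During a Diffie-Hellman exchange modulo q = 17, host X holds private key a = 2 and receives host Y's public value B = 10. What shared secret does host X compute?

15

Shared key K = 10^2 mod 17.
10^1 ≡ 10 (mod 17)
10^2 = (10^1)^2 ≡ 10^2 = 100 ≡ 15 (mod 17)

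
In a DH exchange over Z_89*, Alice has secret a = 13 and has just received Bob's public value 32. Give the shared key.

45

Shared key K = 32^13 mod 89.
32^1 ≡ 32 (mod 89)
32^2 = (32^1)^2 ≡ 32^2 = 1024 ≡ 45 (mod 89)
32^4 = (32^2)^2 ≡ 45^2 = 2025 ≡ 67 (mod 89)
32^8 = (32^4)^2 ≡ 67^2 = 4489 ≡ 39 (mod 89)
32^13 = 32^8 · 32^4 · 32^1 ≡ 39 · 67 · 32 ≡ 45 (mod 89).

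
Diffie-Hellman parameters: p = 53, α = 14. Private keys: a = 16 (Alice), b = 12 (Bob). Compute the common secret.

24

Alice sends A = α^a mod p = 14^16 mod 53.
14^1 ≡ 14 (mod 53)
14^2 = (14^1)^2 ≡ 14^2 = 196 ≡ 37 (mod 53)
14^4 = (14^2)^2 ≡ 37^2 = 1369 ≡ 44 (mod 53)
14^8 = (14^4)^2 ≡ 44^2 = 1936 ≡ 28 (mod 53)
14^16 = (14^8)^2 ≡ 28^2 = 784 ≡ 42 (mod 53)
So A = 42. Bob then computes K = A^b mod p = 42^12 mod 53.
42^1 ≡ 42 (mod 53)
42^2 = (42^1)^2 ≡ 42^2 = 1764 ≡ 15 (mod 53)
42^4 = (42^2)^2 ≡ 15^2 = 225 ≡ 13 (mod 53)
42^8 = (42^4)^2 ≡ 13^2 = 169 ≡ 10 (mod 53)
42^12 = 42^8 · 42^4 ≡ 10 · 13 ≡ 24 (mod 53).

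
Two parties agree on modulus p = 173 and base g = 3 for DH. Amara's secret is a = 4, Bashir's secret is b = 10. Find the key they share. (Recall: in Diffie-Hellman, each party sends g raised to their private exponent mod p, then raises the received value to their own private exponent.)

Amara sends A = g^a mod p = 3^4 mod 173.
3^1 ≡ 3 (mod 173)
3^2 = (3^1)^2 ≡ 3^2 = 9 ≡ 9 (mod 173)
3^4 = (3^2)^2 ≡ 9^2 = 81 ≡ 81 (mod 173)
So A = 81. Bashir then computes K = A^b mod p = 81^10 mod 173.
81^1 ≡ 81 (mod 173)
81^2 = (81^1)^2 ≡ 81^2 = 6561 ≡ 160 (mod 173)
81^4 = (81^2)^2 ≡ 160^2 = 25600 ≡ 169 (mod 173)
81^8 = (81^4)^2 ≡ 169^2 = 28561 ≡ 16 (mod 173)
81^10 = 81^8 · 81^2 ≡ 16 · 160 ≡ 138 (mod 173).

138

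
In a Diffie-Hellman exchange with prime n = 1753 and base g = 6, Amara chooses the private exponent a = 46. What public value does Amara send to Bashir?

364

Public value = 6^46 (mod 1753).
6^1 ≡ 6 (mod 1753)
6^2 = (6^1)^2 ≡ 6^2 = 36 ≡ 36 (mod 1753)
6^4 = (6^2)^2 ≡ 36^2 = 1296 ≡ 1296 (mod 1753)
6^8 = (6^4)^2 ≡ 1296^2 = 1679616 ≡ 242 (mod 1753)
6^16 = (6^8)^2 ≡ 242^2 = 58564 ≡ 715 (mod 1753)
6^32 = (6^16)^2 ≡ 715^2 = 511225 ≡ 1102 (mod 1753)
6^46 = 6^32 · 6^8 · 6^4 · 6^2 ≡ 1102 · 242 · 1296 · 36 ≡ 364 (mod 1753).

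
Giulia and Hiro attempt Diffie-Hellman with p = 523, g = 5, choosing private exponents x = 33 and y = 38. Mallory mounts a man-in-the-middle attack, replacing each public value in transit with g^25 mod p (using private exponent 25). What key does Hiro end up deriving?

172

Hiro receives Mallory's public value M = 5^25 mod 523 instead of the honest one.
5^1 ≡ 5 (mod 523)
5^2 = (5^1)^2 ≡ 5^2 = 25 ≡ 25 (mod 523)
5^4 = (5^2)^2 ≡ 25^2 = 625 ≡ 102 (mod 523)
5^8 = (5^4)^2 ≡ 102^2 = 10404 ≡ 467 (mod 523)
5^16 = (5^8)^2 ≡ 467^2 = 218089 ≡ 521 (mod 523)
5^25 = 5^16 · 5^8 · 5^1 ≡ 521 · 467 · 5 ≡ 37 (mod 523).
So M = 37. Hiro computes K = M^38 mod 523.
37^1 ≡ 37 (mod 523)
37^2 = (37^1)^2 ≡ 37^2 = 1369 ≡ 323 (mod 523)
37^4 = (37^2)^2 ≡ 323^2 = 104329 ≡ 252 (mod 523)
37^8 = (37^4)^2 ≡ 252^2 = 63504 ≡ 221 (mod 523)
37^16 = (37^8)^2 ≡ 221^2 = 48841 ≡ 202 (mod 523)
37^32 = (37^16)^2 ≡ 202^2 = 40804 ≡ 10 (mod 523)
37^38 = 37^32 · 37^4 · 37^2 ≡ 10 · 252 · 323 ≡ 172 (mod 523).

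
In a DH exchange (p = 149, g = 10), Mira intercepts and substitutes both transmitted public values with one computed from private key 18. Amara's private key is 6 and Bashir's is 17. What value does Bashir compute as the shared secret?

143

Bashir receives Mira's public value M = 10^18 mod 149 instead of the honest one.
10^1 ≡ 10 (mod 149)
10^2 = (10^1)^2 ≡ 10^2 = 100 ≡ 100 (mod 149)
10^4 = (10^2)^2 ≡ 100^2 = 10000 ≡ 17 (mod 149)
10^8 = (10^4)^2 ≡ 17^2 = 289 ≡ 140 (mod 149)
10^16 = (10^8)^2 ≡ 140^2 = 19600 ≡ 81 (mod 149)
10^18 = 10^16 · 10^2 ≡ 81 · 100 ≡ 54 (mod 149).
So M = 54. Bashir computes K = M^17 mod 149.
54^1 ≡ 54 (mod 149)
54^2 = (54^1)^2 ≡ 54^2 = 2916 ≡ 85 (mod 149)
54^4 = (54^2)^2 ≡ 85^2 = 7225 ≡ 73 (mod 149)
54^8 = (54^4)^2 ≡ 73^2 = 5329 ≡ 114 (mod 149)
54^16 = (54^8)^2 ≡ 114^2 = 12996 ≡ 33 (mod 149)
54^17 = 54^16 · 54^1 ≡ 33 · 54 ≡ 143 (mod 149).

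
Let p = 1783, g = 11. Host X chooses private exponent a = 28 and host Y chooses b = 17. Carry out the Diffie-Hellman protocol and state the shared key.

Host X sends A = g^a mod p = 11^28 mod 1783.
11^1 ≡ 11 (mod 1783)
11^2 = (11^1)^2 ≡ 11^2 = 121 ≡ 121 (mod 1783)
11^4 = (11^2)^2 ≡ 121^2 = 14641 ≡ 377 (mod 1783)
11^8 = (11^4)^2 ≡ 377^2 = 142129 ≡ 1272 (mod 1783)
11^16 = (11^8)^2 ≡ 1272^2 = 1617984 ≡ 803 (mod 1783)
11^28 = 11^16 · 11^8 · 11^4 ≡ 803 · 1272 · 377 ≡ 1105 (mod 1783).
So A = 1105. Host Y then computes K = A^b mod p = 1105^17 mod 1783.
1105^1 ≡ 1105 (mod 1783)
1105^2 = (1105^1)^2 ≡ 1105^2 = 1221025 ≡ 1453 (mod 1783)
1105^4 = (1105^2)^2 ≡ 1453^2 = 2111209 ≡ 137 (mod 1783)
1105^8 = (1105^4)^2 ≡ 137^2 = 18769 ≡ 939 (mod 1783)
1105^16 = (1105^8)^2 ≡ 939^2 = 881721 ≡ 919 (mod 1783)
1105^17 = 1105^16 · 1105^1 ≡ 919 · 1105 ≡ 968 (mod 1783).

968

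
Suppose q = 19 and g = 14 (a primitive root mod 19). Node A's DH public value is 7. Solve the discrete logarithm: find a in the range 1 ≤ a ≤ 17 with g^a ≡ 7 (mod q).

Try successive powers of 14 modulo 19:
14^1 ≡ 14
14^2 ≡ 6
14^3 ≡ 8
14^4 ≡ 17
14^5 ≡ 10
14^6 ≡ 7
Found: a = 6.

6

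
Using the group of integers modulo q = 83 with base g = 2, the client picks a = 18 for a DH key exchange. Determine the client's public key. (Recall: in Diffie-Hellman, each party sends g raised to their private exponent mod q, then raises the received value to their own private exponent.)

Public value = 2^18 (mod 83).
2^1 ≡ 2 (mod 83)
2^2 = (2^1)^2 ≡ 2^2 = 4 ≡ 4 (mod 83)
2^4 = (2^2)^2 ≡ 4^2 = 16 ≡ 16 (mod 83)
2^8 = (2^4)^2 ≡ 16^2 = 256 ≡ 7 (mod 83)
2^16 = (2^8)^2 ≡ 7^2 = 49 ≡ 49 (mod 83)
2^18 = 2^16 · 2^2 ≡ 49 · 4 ≡ 30 (mod 83).

30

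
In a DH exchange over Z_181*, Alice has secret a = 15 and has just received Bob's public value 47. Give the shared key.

7

Shared key K = 47^15 mod 181.
47^1 ≡ 47 (mod 181)
47^2 = (47^1)^2 ≡ 47^2 = 2209 ≡ 37 (mod 181)
47^4 = (47^2)^2 ≡ 37^2 = 1369 ≡ 102 (mod 181)
47^8 = (47^4)^2 ≡ 102^2 = 10404 ≡ 87 (mod 181)
47^15 = 47^8 · 47^4 · 47^2 · 47^1 ≡ 87 · 102 · 37 · 47 ≡ 7 (mod 181).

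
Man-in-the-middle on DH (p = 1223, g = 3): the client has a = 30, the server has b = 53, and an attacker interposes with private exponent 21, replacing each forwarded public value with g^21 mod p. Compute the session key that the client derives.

539

The client receives an attacker's public value M = 3^21 mod 1223 instead of the honest one.
3^1 ≡ 3 (mod 1223)
3^2 = (3^1)^2 ≡ 3^2 = 9 ≡ 9 (mod 1223)
3^4 = (3^2)^2 ≡ 9^2 = 81 ≡ 81 (mod 1223)
3^8 = (3^4)^2 ≡ 81^2 = 6561 ≡ 446 (mod 1223)
3^16 = (3^8)^2 ≡ 446^2 = 198916 ≡ 790 (mod 1223)
3^21 = 3^16 · 3^4 · 3^1 ≡ 790 · 81 · 3 ≡ 1182 (mod 1223).
So M = 1182. The client computes K = M^30 mod 1223.
1182^1 ≡ 1182 (mod 1223)
1182^2 = (1182^1)^2 ≡ 1182^2 = 1397124 ≡ 458 (mod 1223)
1182^4 = (1182^2)^2 ≡ 458^2 = 209764 ≡ 631 (mod 1223)
1182^8 = (1182^4)^2 ≡ 631^2 = 398161 ≡ 686 (mod 1223)
1182^16 = (1182^8)^2 ≡ 686^2 = 470596 ≡ 964 (mod 1223)
1182^30 = 1182^16 · 1182^8 · 1182^4 · 1182^2 ≡ 964 · 686 · 631 · 458 ≡ 539 (mod 1223).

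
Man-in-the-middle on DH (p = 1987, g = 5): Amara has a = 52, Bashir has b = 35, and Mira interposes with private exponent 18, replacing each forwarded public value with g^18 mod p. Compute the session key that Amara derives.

211

Amara receives Mira's public value M = 5^18 mod 1987 instead of the honest one.
5^1 ≡ 5 (mod 1987)
5^2 = (5^1)^2 ≡ 5^2 = 25 ≡ 25 (mod 1987)
5^4 = (5^2)^2 ≡ 25^2 = 625 ≡ 625 (mod 1987)
5^8 = (5^4)^2 ≡ 625^2 = 390625 ≡ 1173 (mod 1987)
5^16 = (5^8)^2 ≡ 1173^2 = 1375929 ≡ 925 (mod 1987)
5^18 = 5^16 · 5^2 ≡ 925 · 25 ≡ 1268 (mod 1987).
So M = 1268. Amara computes K = M^52 mod 1987.
1268^1 ≡ 1268 (mod 1987)
1268^2 = (1268^1)^2 ≡ 1268^2 = 1607824 ≡ 341 (mod 1987)
1268^4 = (1268^2)^2 ≡ 341^2 = 116281 ≡ 1035 (mod 1987)
1268^8 = (1268^4)^2 ≡ 1035^2 = 1071225 ≡ 232 (mod 1987)
1268^16 = (1268^8)^2 ≡ 232^2 = 53824 ≡ 175 (mod 1987)
1268^32 = (1268^16)^2 ≡ 175^2 = 30625 ≡ 820 (mod 1987)
1268^52 = 1268^32 · 1268^16 · 1268^4 ≡ 820 · 175 · 1035 ≡ 211 (mod 1987).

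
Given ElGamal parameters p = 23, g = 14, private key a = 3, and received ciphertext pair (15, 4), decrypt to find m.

7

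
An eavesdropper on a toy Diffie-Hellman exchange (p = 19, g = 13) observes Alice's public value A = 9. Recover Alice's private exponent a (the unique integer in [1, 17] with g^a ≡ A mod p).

Try successive powers of 13 modulo 19:
13^1 ≡ 13
13^2 ≡ 17
13^3 ≡ 12
13^4 ≡ 4
13^5 ≡ 14
13^6 ≡ 11
13^7 ≡ 10
13^8 ≡ 16
13^9 ≡ 18
13^10 ≡ 6
13^11 ≡ 2
13^12 ≡ 7
13^13 ≡ 15
13^14 ≡ 5
13^15 ≡ 8
13^16 ≡ 9
Found: a = 16.

16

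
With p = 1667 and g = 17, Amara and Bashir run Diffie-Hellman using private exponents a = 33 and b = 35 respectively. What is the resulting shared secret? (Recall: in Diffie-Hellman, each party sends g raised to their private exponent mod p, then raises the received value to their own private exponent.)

Bashir sends B = g^b mod p = 17^35 mod 1667.
17^1 ≡ 17 (mod 1667)
17^2 = (17^1)^2 ≡ 17^2 = 289 ≡ 289 (mod 1667)
17^4 = (17^2)^2 ≡ 289^2 = 83521 ≡ 171 (mod 1667)
17^8 = (17^4)^2 ≡ 171^2 = 29241 ≡ 902 (mod 1667)
17^16 = (17^8)^2 ≡ 902^2 = 813604 ≡ 108 (mod 1667)
17^32 = (17^16)^2 ≡ 108^2 = 11664 ≡ 1662 (mod 1667)
17^35 = 17^32 · 17^2 · 17^1 ≡ 1662 · 289 · 17 ≡ 440 (mod 1667).
So B = 440. Amara then computes K = B^a mod p = 440^33 mod 1667.
440^1 ≡ 440 (mod 1667)
440^2 = (440^1)^2 ≡ 440^2 = 193600 ≡ 228 (mod 1667)
440^4 = (440^2)^2 ≡ 228^2 = 51984 ≡ 307 (mod 1667)
440^8 = (440^4)^2 ≡ 307^2 = 94249 ≡ 897 (mod 1667)
440^16 = (440^8)^2 ≡ 897^2 = 804609 ≡ 1115 (mod 1667)
440^32 = (440^16)^2 ≡ 1115^2 = 1243225 ≡ 1310 (mod 1667)
440^33 = 440^32 · 440^1 ≡ 1310 · 440 ≡ 1285 (mod 1667).

1285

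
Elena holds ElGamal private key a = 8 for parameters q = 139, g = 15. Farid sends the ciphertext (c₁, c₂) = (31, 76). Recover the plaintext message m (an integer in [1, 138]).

92

Shared mask s = c₁^a mod q = 31^8 mod 139.
31^1 ≡ 31 (mod 139)
31^2 = (31^1)^2 ≡ 31^2 = 961 ≡ 127 (mod 139)
31^4 = (31^2)^2 ≡ 127^2 = 16129 ≡ 5 (mod 139)
31^8 = (31^4)^2 ≡ 5^2 = 25 ≡ 25 (mod 139)
So s = 25; s⁻¹ ≡ 89 (mod 139).
m = c₂ · s⁻¹ mod 139 = 76 · 89 mod 139 = 92.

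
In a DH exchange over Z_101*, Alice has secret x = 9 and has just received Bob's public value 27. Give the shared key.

Shared key K = 27^9 mod 101.
27^1 ≡ 27 (mod 101)
27^2 = (27^1)^2 ≡ 27^2 = 729 ≡ 22 (mod 101)
27^4 = (27^2)^2 ≡ 22^2 = 484 ≡ 80 (mod 101)
27^8 = (27^4)^2 ≡ 80^2 = 6400 ≡ 37 (mod 101)
27^9 = 27^8 · 27^1 ≡ 37 · 27 ≡ 90 (mod 101).

90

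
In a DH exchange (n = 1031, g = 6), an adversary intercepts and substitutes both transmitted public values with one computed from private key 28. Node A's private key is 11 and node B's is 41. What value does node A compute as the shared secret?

430

Node A receives an adversary's public value M = 6^28 mod 1031 instead of the honest one.
6^1 ≡ 6 (mod 1031)
6^2 = (6^1)^2 ≡ 6^2 = 36 ≡ 36 (mod 1031)
6^4 = (6^2)^2 ≡ 36^2 = 1296 ≡ 265 (mod 1031)
6^8 = (6^4)^2 ≡ 265^2 = 70225 ≡ 117 (mod 1031)
6^16 = (6^8)^2 ≡ 117^2 = 13689 ≡ 286 (mod 1031)
6^28 = 6^16 · 6^8 · 6^4 ≡ 286 · 117 · 265 ≡ 830 (mod 1031).
So M = 830. Node A computes K = M^11 mod 1031.
830^1 ≡ 830 (mod 1031)
830^2 = (830^1)^2 ≡ 830^2 = 688900 ≡ 192 (mod 1031)
830^4 = (830^2)^2 ≡ 192^2 = 36864 ≡ 779 (mod 1031)
830^8 = (830^4)^2 ≡ 779^2 = 606841 ≡ 613 (mod 1031)
830^11 = 830^8 · 830^2 · 830^1 ≡ 613 · 192 · 830 ≡ 430 (mod 1031).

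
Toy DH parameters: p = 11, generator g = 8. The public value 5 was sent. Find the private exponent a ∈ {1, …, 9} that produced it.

Try successive powers of 8 modulo 11:
8^1 ≡ 8
8^2 ≡ 9
8^3 ≡ 6
8^4 ≡ 4
8^5 ≡ 10
8^6 ≡ 3
8^7 ≡ 2
8^8 ≡ 5
Found: a = 8.

8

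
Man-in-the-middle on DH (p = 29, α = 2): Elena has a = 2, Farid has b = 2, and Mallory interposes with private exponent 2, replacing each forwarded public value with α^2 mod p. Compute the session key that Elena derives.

Elena receives Mallory's public value M = 2^2 mod 29 instead of the honest one.
2^1 ≡ 2 (mod 29)
2^2 = (2^1)^2 ≡ 2^2 = 4 ≡ 4 (mod 29)
So M = 4. Elena computes K = M^2 mod 29.
4^1 ≡ 4 (mod 29)
4^2 = (4^1)^2 ≡ 4^2 = 16 ≡ 16 (mod 29)

16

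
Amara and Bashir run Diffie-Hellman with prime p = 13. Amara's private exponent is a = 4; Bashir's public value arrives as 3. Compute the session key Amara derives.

3

Shared key K = 3^4 mod 13.
3^1 ≡ 3 (mod 13)
3^2 = (3^1)^2 ≡ 3^2 = 9 ≡ 9 (mod 13)
3^4 = (3^2)^2 ≡ 9^2 = 81 ≡ 3 (mod 13)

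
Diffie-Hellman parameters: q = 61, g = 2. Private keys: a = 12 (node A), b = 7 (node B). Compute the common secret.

Node B sends B = g^b mod q = 2^7 mod 61.
2^1 ≡ 2 (mod 61)
2^2 = (2^1)^2 ≡ 2^2 = 4 ≡ 4 (mod 61)
2^4 = (2^2)^2 ≡ 4^2 = 16 ≡ 16 (mod 61)
2^7 = 2^4 · 2^2 · 2^1 ≡ 16 · 4 · 2 ≡ 6 (mod 61).
So B = 6. Node A then computes K = B^a mod q = 6^12 mod 61.
6^1 ≡ 6 (mod 61)
6^2 = (6^1)^2 ≡ 6^2 = 36 ≡ 36 (mod 61)
6^4 = (6^2)^2 ≡ 36^2 = 1296 ≡ 15 (mod 61)
6^8 = (6^4)^2 ≡ 15^2 = 225 ≡ 42 (mod 61)
6^12 = 6^8 · 6^4 ≡ 42 · 15 ≡ 20 (mod 61).

20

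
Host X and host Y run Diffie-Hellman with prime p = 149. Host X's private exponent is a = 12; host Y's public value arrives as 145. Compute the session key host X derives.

114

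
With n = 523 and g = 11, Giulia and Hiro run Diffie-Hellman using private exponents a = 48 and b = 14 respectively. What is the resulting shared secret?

Hiro sends B = g^b mod n = 11^14 mod 523.
11^1 ≡ 11 (mod 523)
11^2 = (11^1)^2 ≡ 11^2 = 121 ≡ 121 (mod 523)
11^4 = (11^2)^2 ≡ 121^2 = 14641 ≡ 520 (mod 523)
11^8 = (11^4)^2 ≡ 520^2 = 270400 ≡ 9 (mod 523)
11^14 = 11^8 · 11^4 · 11^2 ≡ 9 · 520 · 121 ≡ 394 (mod 523).
So B = 394. Giulia then computes K = B^a mod n = 394^48 mod 523.
394^1 ≡ 394 (mod 523)
394^2 = (394^1)^2 ≡ 394^2 = 155236 ≡ 428 (mod 523)
394^4 = (394^2)^2 ≡ 428^2 = 183184 ≡ 134 (mod 523)
394^8 = (394^4)^2 ≡ 134^2 = 17956 ≡ 174 (mod 523)
394^16 = (394^8)^2 ≡ 174^2 = 30276 ≡ 465 (mod 523)
394^32 = (394^16)^2 ≡ 465^2 = 216225 ≡ 226 (mod 523)
394^48 = 394^32 · 394^16 ≡ 226 · 465 ≡ 490 (mod 523).

490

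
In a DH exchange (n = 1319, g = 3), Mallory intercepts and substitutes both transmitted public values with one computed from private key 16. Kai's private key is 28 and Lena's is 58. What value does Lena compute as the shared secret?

Lena receives Mallory's public value M = 3^16 mod 1319 instead of the honest one.
3^1 ≡ 3 (mod 1319)
3^2 = (3^1)^2 ≡ 3^2 = 9 ≡ 9 (mod 1319)
3^4 = (3^2)^2 ≡ 9^2 = 81 ≡ 81 (mod 1319)
3^8 = (3^4)^2 ≡ 81^2 = 6561 ≡ 1285 (mod 1319)
3^16 = (3^8)^2 ≡ 1285^2 = 1651225 ≡ 1156 (mod 1319)
So M = 1156. Lena computes K = M^58 mod 1319.
1156^1 ≡ 1156 (mod 1319)
1156^2 = (1156^1)^2 ≡ 1156^2 = 1336336 ≡ 189 (mod 1319)
1156^4 = (1156^2)^2 ≡ 189^2 = 35721 ≡ 108 (mod 1319)
1156^8 = (1156^4)^2 ≡ 108^2 = 11664 ≡ 1112 (mod 1319)
1156^16 = (1156^8)^2 ≡ 1112^2 = 1236544 ≡ 641 (mod 1319)
1156^32 = (1156^16)^2 ≡ 641^2 = 410881 ≡ 672 (mod 1319)
1156^58 = 1156^32 · 1156^16 · 1156^8 · 1156^2 ≡ 672 · 641 · 1112 · 189 ≡ 1162 (mod 1319).

1162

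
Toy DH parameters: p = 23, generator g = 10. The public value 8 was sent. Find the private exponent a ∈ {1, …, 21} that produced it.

2

Try successive powers of 10 modulo 23:
10^1 ≡ 10
10^2 ≡ 8
Found: a = 2.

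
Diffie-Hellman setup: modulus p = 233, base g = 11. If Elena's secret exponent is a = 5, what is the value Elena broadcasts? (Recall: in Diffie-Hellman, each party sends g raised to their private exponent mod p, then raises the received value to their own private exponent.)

Public value = 11^5 mod 233.
11^1 ≡ 11 (mod 233)
11^2 = (11^1)^2 ≡ 11^2 = 121 ≡ 121 (mod 233)
11^4 = (11^2)^2 ≡ 121^2 = 14641 ≡ 195 (mod 233)
11^5 = 11^4 · 11^1 ≡ 195 · 11 ≡ 48 (mod 233).

48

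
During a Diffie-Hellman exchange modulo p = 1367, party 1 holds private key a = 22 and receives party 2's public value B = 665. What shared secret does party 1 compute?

273

Shared key K = 665^22 mod 1367.
665^1 ≡ 665 (mod 1367)
665^2 = (665^1)^2 ≡ 665^2 = 442225 ≡ 684 (mod 1367)
665^4 = (665^2)^2 ≡ 684^2 = 467856 ≡ 342 (mod 1367)
665^8 = (665^4)^2 ≡ 342^2 = 116964 ≡ 769 (mod 1367)
665^16 = (665^8)^2 ≡ 769^2 = 591361 ≡ 817 (mod 1367)
665^22 = 665^16 · 665^4 · 665^2 ≡ 817 · 342 · 684 ≡ 273 (mod 1367).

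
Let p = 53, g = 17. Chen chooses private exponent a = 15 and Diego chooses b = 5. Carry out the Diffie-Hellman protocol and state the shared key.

43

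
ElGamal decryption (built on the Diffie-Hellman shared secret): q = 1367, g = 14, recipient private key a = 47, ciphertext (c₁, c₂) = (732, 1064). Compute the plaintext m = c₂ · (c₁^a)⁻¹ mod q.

Shared mask s = c₁^a mod q = 732^47 mod 1367.
732^1 ≡ 732 (mod 1367)
732^2 = (732^1)^2 ≡ 732^2 = 535824 ≡ 1327 (mod 1367)
732^4 = (732^2)^2 ≡ 1327^2 = 1760929 ≡ 233 (mod 1367)
732^8 = (732^4)^2 ≡ 233^2 = 54289 ≡ 976 (mod 1367)
732^16 = (732^8)^2 ≡ 976^2 = 952576 ≡ 1144 (mod 1367)
732^32 = (732^16)^2 ≡ 1144^2 = 1308736 ≡ 517 (mod 1367)
732^47 = 732^32 · 732^8 · 732^4 · 732^2 · 732^1 ≡ 517 · 976 · 233 · 1327 · 732 ≡ 681 (mod 1367).
So s = 681; s⁻¹ ≡ 273 (mod 1367).
m = c₂ · s⁻¹ mod 1367 = 1064 · 273 mod 1367 = 668.

668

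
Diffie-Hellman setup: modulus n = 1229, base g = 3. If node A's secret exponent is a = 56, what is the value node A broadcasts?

Public value = 3^{56} \pmod{1229}.
3^1 ≡ 3 (mod 1229)
3^2 = (3^1)^2 ≡ 3^2 = 9 ≡ 9 (mod 1229)
3^4 = (3^2)^2 ≡ 9^2 = 81 ≡ 81 (mod 1229)
3^8 = (3^4)^2 ≡ 81^2 = 6561 ≡ 416 (mod 1229)
3^16 = (3^8)^2 ≡ 416^2 = 173056 ≡ 996 (mod 1229)
3^32 = (3^16)^2 ≡ 996^2 = 992016 ≡ 213 (mod 1229)
3^56 = 3^32 · 3^16 · 3^8 ≡ 213 · 996 · 416 ≡ 307 (mod 1229).

307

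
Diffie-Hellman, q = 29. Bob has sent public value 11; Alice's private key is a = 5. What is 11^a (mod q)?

14

Shared key K = 11^5 mod 29.
11^1 ≡ 11 (mod 29)
11^2 = (11^1)^2 ≡ 11^2 = 121 ≡ 5 (mod 29)
11^4 = (11^2)^2 ≡ 5^2 = 25 ≡ 25 (mod 29)
11^5 = 11^4 · 11^1 ≡ 25 · 11 ≡ 14 (mod 29).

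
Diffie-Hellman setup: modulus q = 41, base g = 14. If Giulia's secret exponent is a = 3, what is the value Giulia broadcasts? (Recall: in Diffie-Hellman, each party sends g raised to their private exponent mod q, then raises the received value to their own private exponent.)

38

Public value = 14^3 mod 41.
14^1 ≡ 14 (mod 41)
14^2 = (14^1)^2 ≡ 14^2 = 196 ≡ 32 (mod 41)
14^3 = 14^2 · 14^1 ≡ 32 · 14 ≡ 38 (mod 41).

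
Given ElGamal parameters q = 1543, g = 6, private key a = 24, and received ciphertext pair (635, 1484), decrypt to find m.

Shared mask s = c₁^a mod q = 635^24 mod 1543.
635^1 ≡ 635 (mod 1543)
635^2 = (635^1)^2 ≡ 635^2 = 403225 ≡ 502 (mod 1543)
635^4 = (635^2)^2 ≡ 502^2 = 252004 ≡ 495 (mod 1543)
635^8 = (635^4)^2 ≡ 495^2 = 245025 ≡ 1231 (mod 1543)
635^16 = (635^8)^2 ≡ 1231^2 = 1515361 ≡ 135 (mod 1543)
635^24 = 635^16 · 635^8 ≡ 135 · 1231 ≡ 1084 (mod 1543).
So s = 1084; s⁻¹ ≡ 1385 (mod 1543).
m = c₂ · s⁻¹ mod 1543 = 1484 · 1385 mod 1543 = 64.

64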